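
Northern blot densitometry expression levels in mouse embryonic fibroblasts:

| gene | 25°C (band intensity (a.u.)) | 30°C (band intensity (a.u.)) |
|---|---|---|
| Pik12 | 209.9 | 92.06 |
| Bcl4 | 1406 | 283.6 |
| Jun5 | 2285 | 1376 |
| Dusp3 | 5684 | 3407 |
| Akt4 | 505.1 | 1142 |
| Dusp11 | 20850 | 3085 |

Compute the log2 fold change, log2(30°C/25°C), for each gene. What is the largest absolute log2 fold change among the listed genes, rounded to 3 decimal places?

log2(92.06/209.9) = -1.189  (Pik12)
log2(283.6/1406) = -2.310  (Bcl4)
log2(1376/2285) = -0.732  (Jun5)
log2(3407/5684) = -0.738  (Dusp3)
log2(1142/505.1) = 1.177  (Akt4)
log2(3085/20850) = -2.757  (Dusp11)
The largest magnitude belongs to Dusp11.

2.757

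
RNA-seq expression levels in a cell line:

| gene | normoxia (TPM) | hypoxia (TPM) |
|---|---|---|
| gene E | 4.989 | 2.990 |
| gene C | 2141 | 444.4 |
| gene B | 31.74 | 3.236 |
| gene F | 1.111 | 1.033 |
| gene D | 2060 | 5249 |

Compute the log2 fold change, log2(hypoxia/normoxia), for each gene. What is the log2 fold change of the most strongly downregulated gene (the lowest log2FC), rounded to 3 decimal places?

log2(2.990/4.989) = -0.739  (gene E)
log2(444.4/2141) = -2.268  (gene C)
log2(3.236/31.74) = -3.294  (gene B)
log2(1.033/1.111) = -0.105  (gene F)
log2(5249/2060) = 1.349  (gene D)
gene B is most strongly downregulated.

-3.294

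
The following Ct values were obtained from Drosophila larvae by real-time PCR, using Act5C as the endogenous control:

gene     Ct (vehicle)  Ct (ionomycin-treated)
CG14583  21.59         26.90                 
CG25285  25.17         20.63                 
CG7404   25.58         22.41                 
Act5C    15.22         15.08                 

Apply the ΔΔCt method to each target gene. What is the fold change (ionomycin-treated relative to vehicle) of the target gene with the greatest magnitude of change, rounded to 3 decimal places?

CG14583: ΔΔCt = (26.90−15.08) − (21.59−15.22) = 11.82 − 6.37 = 5.45; fold change = 2^-5.45 = 0.023
CG25285: ΔΔCt = (20.63−15.08) − (25.17−15.22) = 5.55 − 9.95 = -4.40; fold change = 2^4.40 = 21.112
CG7404: ΔΔCt = (22.41−15.08) − (25.58−15.22) = 7.33 − 10.36 = -3.03; fold change = 2^3.03 = 8.168
CG14583 has the largest |ΔΔCt| = 5.45.

0.023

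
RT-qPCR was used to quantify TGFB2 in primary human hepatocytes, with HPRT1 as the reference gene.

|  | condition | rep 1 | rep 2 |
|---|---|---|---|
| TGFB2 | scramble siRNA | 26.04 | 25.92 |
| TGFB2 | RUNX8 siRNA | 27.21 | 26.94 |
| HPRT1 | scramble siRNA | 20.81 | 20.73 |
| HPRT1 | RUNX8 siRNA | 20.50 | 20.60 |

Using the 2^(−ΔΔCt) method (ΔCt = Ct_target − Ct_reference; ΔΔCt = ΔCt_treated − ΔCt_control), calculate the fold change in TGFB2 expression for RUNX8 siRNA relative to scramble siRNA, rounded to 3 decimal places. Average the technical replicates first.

0.402

Mean Ct: TGFB2 scramble siRNA 25.980; TGFB2 RUNX8 siRNA 27.075; HPRT1 scramble siRNA 20.770; HPRT1 RUNX8 siRNA 20.550
ΔCt(scramble siRNA) = 25.980 − 20.770 = 5.210
ΔCt(RUNX8 siRNA) = 27.075 − 20.550 = 6.525
ΔΔCt = 6.525 − 5.210 = 1.315
Fold change = 2^(−1.315) = 0.4019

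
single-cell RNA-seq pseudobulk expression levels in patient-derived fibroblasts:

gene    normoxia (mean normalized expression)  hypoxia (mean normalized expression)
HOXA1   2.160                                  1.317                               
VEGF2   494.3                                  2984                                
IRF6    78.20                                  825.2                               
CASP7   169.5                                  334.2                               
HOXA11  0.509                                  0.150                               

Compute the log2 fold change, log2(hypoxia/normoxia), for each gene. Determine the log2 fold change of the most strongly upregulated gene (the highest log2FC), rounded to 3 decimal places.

log2(1.317/2.160) = -0.714  (HOXA1)
log2(2984/494.3) = 2.594  (VEGF2)
log2(825.2/78.20) = 3.400  (IRF6)
log2(334.2/169.5) = 0.979  (CASP7)
log2(0.150/0.509) = -1.763  (HOXA11)
IRF6 is most strongly upregulated.

3.400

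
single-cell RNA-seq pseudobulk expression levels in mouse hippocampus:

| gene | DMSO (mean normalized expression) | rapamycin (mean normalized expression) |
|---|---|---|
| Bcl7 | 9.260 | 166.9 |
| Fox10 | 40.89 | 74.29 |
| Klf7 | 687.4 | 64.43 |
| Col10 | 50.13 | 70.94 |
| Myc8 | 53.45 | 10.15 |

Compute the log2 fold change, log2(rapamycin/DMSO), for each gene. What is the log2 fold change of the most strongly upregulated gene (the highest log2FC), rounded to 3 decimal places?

log2(166.9/9.260) = 4.172  (Bcl7)
log2(74.29/40.89) = 0.861  (Fox10)
log2(64.43/687.4) = -3.415  (Klf7)
log2(70.94/50.13) = 0.501  (Col10)
log2(10.15/53.45) = -2.397  (Myc8)
Bcl7 is most strongly upregulated.

4.172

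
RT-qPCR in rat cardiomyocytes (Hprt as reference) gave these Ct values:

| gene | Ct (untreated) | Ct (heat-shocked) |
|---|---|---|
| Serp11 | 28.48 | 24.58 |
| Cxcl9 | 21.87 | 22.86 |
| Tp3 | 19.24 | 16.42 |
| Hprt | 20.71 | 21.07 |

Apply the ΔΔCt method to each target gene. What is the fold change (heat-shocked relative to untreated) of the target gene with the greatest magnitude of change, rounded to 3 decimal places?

Serp11: ΔΔCt = (24.58−21.07) − (28.48−20.71) = 3.51 − 7.77 = -4.26; fold change = 2^4.26 = 19.160
Cxcl9: ΔΔCt = (22.86−21.07) − (21.87−20.71) = 1.79 − 1.16 = 0.63; fold change = 2^-0.63 = 0.646
Tp3: ΔΔCt = (16.42−21.07) − (19.24−20.71) = -4.65 − (-1.47) = -3.18; fold change = 2^3.18 = 9.063
Serp11 has the largest |ΔΔCt| = 4.26.

19.160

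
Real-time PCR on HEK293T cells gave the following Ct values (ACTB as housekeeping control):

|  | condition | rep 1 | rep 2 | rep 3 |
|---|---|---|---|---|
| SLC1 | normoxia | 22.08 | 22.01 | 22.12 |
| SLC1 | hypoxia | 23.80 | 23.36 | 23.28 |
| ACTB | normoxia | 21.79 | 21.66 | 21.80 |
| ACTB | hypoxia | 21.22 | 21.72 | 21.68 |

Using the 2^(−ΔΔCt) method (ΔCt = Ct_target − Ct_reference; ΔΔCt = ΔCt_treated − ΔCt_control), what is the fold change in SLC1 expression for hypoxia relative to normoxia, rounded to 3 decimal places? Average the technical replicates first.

0.325

Mean Ct: SLC1 normoxia 22.070; SLC1 hypoxia 23.480; ACTB normoxia 21.750; ACTB hypoxia 21.540
ΔCt(normoxia) = 22.070 − 21.750 = 0.320
ΔCt(hypoxia) = 23.480 − 21.540 = 1.940
ΔΔCt = 1.940 − 0.320 = 1.620
Fold change = 2^(−1.620) = 0.3253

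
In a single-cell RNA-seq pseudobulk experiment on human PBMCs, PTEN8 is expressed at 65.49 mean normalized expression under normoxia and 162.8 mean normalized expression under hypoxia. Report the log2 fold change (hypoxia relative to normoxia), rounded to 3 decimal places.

1.314

Fold change = 162.8 / 65.49 = 2.4859
log2(2.4859) = 1.3138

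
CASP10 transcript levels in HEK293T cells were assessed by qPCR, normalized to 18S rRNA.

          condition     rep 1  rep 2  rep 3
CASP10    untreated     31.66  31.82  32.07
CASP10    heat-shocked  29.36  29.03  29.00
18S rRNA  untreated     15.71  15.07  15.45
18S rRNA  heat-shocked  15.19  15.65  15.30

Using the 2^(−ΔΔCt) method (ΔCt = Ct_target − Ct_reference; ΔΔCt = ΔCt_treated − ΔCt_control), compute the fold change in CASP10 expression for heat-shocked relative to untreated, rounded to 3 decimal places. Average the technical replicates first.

Mean Ct: CASP10 untreated 31.850; CASP10 heat-shocked 29.130; 18S rRNA untreated 15.410; 18S rRNA heat-shocked 15.380
ΔCt(untreated) = 31.850 − 15.410 = 16.440
ΔCt(heat-shocked) = 29.130 − 15.380 = 13.750
ΔΔCt = 13.750 − 16.440 = -2.690
Fold change = 2^(−(-2.690)) = 2^2.690 = 6.4531

6.453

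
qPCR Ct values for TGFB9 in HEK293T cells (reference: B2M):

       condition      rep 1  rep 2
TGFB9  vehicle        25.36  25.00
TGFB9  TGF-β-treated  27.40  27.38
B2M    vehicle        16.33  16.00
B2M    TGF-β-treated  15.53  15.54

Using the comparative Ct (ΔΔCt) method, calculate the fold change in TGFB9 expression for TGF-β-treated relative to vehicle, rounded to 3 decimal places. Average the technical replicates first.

0.140

Mean Ct: TGFB9 vehicle 25.180; TGFB9 TGF-β-treated 27.390; B2M vehicle 16.165; B2M TGF-β-treated 15.535
ΔCt(vehicle) = 25.180 − 16.165 = 9.015
ΔCt(TGF-β-treated) = 27.390 − 15.535 = 11.855
ΔΔCt = 11.855 − 9.015 = 2.840
Fold change = 2^(−2.840) = 0.1397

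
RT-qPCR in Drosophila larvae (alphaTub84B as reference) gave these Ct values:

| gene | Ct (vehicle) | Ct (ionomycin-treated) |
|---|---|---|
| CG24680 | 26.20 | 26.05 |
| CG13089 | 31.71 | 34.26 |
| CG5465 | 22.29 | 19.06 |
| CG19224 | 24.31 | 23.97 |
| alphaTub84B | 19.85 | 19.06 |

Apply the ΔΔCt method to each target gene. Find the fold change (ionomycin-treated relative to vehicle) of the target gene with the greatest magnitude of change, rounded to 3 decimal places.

CG24680: ΔΔCt = (26.05−19.06) − (26.20−19.85) = 6.99 − 6.35 = 0.64; fold change = 2^-0.64 = 0.642
CG13089: ΔΔCt = (34.26−19.06) − (31.71−19.85) = 15.20 − 11.86 = 3.34; fold change = 2^-3.34 = 0.099
CG5465: ΔΔCt = (19.06−19.06) − (22.29−19.85) = 0.00 − 2.44 = -2.44; fold change = 2^2.44 = 5.426
CG19224: ΔΔCt = (23.97−19.06) − (24.31−19.85) = 4.91 − 4.46 = 0.45; fold change = 2^-0.45 = 0.732
CG13089 has the largest |ΔΔCt| = 3.34.

0.099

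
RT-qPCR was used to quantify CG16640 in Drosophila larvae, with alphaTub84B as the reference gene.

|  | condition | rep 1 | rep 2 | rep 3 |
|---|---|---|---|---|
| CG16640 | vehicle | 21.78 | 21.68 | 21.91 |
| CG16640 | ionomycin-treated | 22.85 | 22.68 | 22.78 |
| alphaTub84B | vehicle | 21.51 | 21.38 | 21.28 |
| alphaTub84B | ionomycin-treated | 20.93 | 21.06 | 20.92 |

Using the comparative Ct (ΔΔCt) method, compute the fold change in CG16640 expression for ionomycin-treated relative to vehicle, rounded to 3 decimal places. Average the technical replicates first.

0.379

Mean Ct: CG16640 vehicle 21.790; CG16640 ionomycin-treated 22.770; alphaTub84B vehicle 21.390; alphaTub84B ionomycin-treated 20.970
ΔCt(vehicle) = 21.790 − 21.390 = 0.400
ΔCt(ionomycin-treated) = 22.770 − 20.970 = 1.800
ΔΔCt = 1.800 − 0.400 = 1.400
Fold change = 2^(−1.400) = 0.3789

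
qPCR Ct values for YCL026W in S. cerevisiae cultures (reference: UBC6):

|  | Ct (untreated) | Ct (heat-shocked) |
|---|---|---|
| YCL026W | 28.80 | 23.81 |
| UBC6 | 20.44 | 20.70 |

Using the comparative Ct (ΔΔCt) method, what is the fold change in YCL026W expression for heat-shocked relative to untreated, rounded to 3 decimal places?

ΔCt(untreated) = 28.800 − 20.440 = 8.360
ΔCt(heat-shocked) = 23.810 − 20.700 = 3.110
ΔΔCt = 3.110 − 8.360 = -5.250
Fold change = 2^(−(-5.250)) = 2^5.250 = 38.0546

38.055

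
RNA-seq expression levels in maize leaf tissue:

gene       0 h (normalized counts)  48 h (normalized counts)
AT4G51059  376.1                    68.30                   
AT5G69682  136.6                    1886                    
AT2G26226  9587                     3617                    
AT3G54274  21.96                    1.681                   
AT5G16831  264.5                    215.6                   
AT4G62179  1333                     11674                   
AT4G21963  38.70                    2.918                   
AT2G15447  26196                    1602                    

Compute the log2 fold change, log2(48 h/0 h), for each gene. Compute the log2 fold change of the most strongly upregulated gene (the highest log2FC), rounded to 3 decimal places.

log2(68.30/376.1) = -2.461  (AT4G51059)
log2(1886/136.6) = 3.787  (AT5G69682)
log2(3617/9587) = -1.406  (AT2G26226)
log2(1.681/21.96) = -3.707  (AT3G54274)
log2(215.6/264.5) = -0.295  (AT5G16831)
log2(11674/1333) = 3.131  (AT4G62179)
log2(2.918/38.70) = -3.729  (AT4G21963)
log2(1602/26196) = -4.031  (AT2G15447)
AT5G69682 is most strongly upregulated.

3.787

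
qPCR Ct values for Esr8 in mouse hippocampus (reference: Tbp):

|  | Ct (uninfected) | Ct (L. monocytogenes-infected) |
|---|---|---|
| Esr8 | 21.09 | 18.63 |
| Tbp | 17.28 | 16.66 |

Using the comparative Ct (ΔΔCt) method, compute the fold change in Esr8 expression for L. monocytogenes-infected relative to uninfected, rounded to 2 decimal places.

3.58

ΔCt(uninfected) = 21.090 − 17.280 = 3.810
ΔCt(L. monocytogenes-infected) = 18.630 − 16.660 = 1.970
ΔΔCt = 1.970 − 3.810 = -1.840
Fold change = 2^(−(-1.840)) = 2^1.840 = 3.580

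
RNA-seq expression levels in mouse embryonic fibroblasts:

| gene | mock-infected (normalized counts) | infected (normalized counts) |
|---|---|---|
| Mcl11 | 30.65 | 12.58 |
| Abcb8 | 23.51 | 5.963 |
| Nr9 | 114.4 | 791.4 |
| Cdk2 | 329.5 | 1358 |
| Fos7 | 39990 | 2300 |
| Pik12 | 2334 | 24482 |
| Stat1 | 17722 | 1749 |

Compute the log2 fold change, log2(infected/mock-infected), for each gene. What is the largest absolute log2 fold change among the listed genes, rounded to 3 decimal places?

log2(12.58/30.65) = -1.285  (Mcl11)
log2(5.963/23.51) = -1.979  (Abcb8)
log2(791.4/114.4) = 2.790  (Nr9)
log2(1358/329.5) = 2.043  (Cdk2)
log2(2300/39990) = -4.120  (Fos7)
log2(24482/2334) = 3.391  (Pik12)
log2(1749/17722) = -3.341  (Stat1)
The largest magnitude belongs to Fos7.

4.120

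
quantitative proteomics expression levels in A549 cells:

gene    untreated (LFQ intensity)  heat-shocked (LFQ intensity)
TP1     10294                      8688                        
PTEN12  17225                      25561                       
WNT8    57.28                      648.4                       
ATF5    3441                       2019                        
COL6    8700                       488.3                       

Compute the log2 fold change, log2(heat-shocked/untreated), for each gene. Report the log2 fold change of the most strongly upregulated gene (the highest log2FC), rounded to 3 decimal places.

log2(8688/10294) = -0.245  (TP1)
log2(25561/17225) = 0.569  (PTEN12)
log2(648.4/57.28) = 3.501  (WNT8)
log2(2019/3441) = -0.769  (ATF5)
log2(488.3/8700) = -4.155  (COL6)
WNT8 is most strongly upregulated.

3.501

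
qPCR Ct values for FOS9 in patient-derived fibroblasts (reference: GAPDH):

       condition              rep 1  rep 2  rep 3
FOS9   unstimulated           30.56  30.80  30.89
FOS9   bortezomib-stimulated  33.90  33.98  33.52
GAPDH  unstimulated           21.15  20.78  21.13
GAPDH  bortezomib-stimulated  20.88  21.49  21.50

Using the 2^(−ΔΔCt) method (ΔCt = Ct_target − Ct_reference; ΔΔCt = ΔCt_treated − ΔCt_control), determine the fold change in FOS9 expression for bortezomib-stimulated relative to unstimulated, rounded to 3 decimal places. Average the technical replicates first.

0.146

Mean Ct: FOS9 unstimulated 30.750; FOS9 bortezomib-stimulated 33.800; GAPDH unstimulated 21.020; GAPDH bortezomib-stimulated 21.290
ΔCt(unstimulated) = 30.750 − 21.020 = 9.730
ΔCt(bortezomib-stimulated) = 33.800 − 21.290 = 12.510
ΔΔCt = 12.510 − 9.730 = 2.780
Fold change = 2^(−2.780) = 0.1456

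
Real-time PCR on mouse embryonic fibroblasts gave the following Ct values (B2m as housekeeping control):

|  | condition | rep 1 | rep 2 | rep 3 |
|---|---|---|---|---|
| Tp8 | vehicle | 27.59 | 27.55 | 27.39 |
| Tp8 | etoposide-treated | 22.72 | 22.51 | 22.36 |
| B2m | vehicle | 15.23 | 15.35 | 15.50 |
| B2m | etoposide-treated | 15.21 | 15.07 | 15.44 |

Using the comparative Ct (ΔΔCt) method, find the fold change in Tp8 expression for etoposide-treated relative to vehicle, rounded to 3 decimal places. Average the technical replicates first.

29.041

Mean Ct: Tp8 vehicle 27.510; Tp8 etoposide-treated 22.530; B2m vehicle 15.360; B2m etoposide-treated 15.240
ΔCt(vehicle) = 27.510 − 15.360 = 12.150
ΔCt(etoposide-treated) = 22.530 − 15.240 = 7.290
ΔΔCt = 7.290 − 12.150 = -4.860
Fold change = 2^(−(-4.860)) = 2^4.860 = 29.0406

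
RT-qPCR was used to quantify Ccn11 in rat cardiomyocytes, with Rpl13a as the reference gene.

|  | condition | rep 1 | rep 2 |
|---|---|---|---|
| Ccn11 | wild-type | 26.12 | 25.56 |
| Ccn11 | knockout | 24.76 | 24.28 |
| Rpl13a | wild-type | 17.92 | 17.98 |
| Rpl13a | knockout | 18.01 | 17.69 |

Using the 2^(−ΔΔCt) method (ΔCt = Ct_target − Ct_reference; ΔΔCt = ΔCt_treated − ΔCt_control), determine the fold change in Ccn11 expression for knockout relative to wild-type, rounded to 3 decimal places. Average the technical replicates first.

Mean Ct: Ccn11 wild-type 25.840; Ccn11 knockout 24.520; Rpl13a wild-type 17.950; Rpl13a knockout 17.850
ΔCt(wild-type) = 25.840 − 17.950 = 7.890
ΔCt(knockout) = 24.520 − 17.850 = 6.670
ΔΔCt = 6.670 − 7.890 = -1.220
Fold change = 2^(−(-1.220)) = 2^1.220 = 2.3295

2.329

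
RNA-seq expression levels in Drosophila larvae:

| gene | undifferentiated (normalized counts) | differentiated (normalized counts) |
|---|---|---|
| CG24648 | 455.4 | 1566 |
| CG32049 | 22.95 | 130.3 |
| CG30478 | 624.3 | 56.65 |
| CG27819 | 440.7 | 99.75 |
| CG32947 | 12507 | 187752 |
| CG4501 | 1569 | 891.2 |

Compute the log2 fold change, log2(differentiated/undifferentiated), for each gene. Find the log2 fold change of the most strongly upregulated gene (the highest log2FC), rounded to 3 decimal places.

log2(1566/455.4) = 1.782  (CG24648)
log2(130.3/22.95) = 2.505  (CG32049)
log2(56.65/624.3) = -3.462  (CG30478)
log2(99.75/440.7) = -2.143  (CG27819)
log2(187752/12507) = 3.908  (CG32947)
log2(891.2/1569) = -0.816  (CG4501)
CG32947 is most strongly upregulated.

3.908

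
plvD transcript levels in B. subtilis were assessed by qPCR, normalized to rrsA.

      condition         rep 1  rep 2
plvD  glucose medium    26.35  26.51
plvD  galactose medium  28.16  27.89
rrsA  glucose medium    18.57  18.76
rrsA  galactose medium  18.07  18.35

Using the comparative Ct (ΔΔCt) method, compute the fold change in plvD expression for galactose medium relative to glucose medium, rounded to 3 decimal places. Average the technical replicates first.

0.241

Mean Ct: plvD glucose medium 26.430; plvD galactose medium 28.025; rrsA glucose medium 18.665; rrsA galactose medium 18.210
ΔCt(glucose medium) = 26.430 − 18.665 = 7.765
ΔCt(galactose medium) = 28.025 − 18.210 = 9.815
ΔΔCt = 9.815 − 7.765 = 2.050
Fold change = 2^(−2.050) = 0.2415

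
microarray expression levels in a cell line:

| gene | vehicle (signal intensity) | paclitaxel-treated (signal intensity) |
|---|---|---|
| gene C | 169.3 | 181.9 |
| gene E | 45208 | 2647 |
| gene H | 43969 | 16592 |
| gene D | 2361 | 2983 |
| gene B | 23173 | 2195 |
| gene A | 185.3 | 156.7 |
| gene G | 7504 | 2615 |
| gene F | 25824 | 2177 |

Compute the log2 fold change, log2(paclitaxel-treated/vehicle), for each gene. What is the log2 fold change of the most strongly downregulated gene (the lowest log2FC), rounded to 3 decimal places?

-4.094

log2(181.9/169.3) = 0.104  (gene C)
log2(2647/45208) = -4.094  (gene E)
log2(16592/43969) = -1.406  (gene H)
log2(2983/2361) = 0.337  (gene D)
log2(2195/23173) = -3.400  (gene B)
log2(156.7/185.3) = -0.242  (gene A)
log2(2615/7504) = -1.521  (gene G)
log2(2177/25824) = -3.568  (gene F)
gene E is most strongly downregulated.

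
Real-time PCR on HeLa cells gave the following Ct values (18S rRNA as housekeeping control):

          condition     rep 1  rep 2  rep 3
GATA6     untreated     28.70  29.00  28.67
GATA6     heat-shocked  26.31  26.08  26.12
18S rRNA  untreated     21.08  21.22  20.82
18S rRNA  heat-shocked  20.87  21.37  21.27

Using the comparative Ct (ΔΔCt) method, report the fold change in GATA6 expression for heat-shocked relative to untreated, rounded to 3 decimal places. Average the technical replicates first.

Mean Ct: GATA6 untreated 28.790; GATA6 heat-shocked 26.170; 18S rRNA untreated 21.040; 18S rRNA heat-shocked 21.170
ΔCt(untreated) = 28.790 − 21.040 = 7.750
ΔCt(heat-shocked) = 26.170 − 21.170 = 5.000
ΔΔCt = 5.000 − 7.750 = -2.750
Fold change = 2^(−(-2.750)) = 2^2.750 = 6.7272

6.727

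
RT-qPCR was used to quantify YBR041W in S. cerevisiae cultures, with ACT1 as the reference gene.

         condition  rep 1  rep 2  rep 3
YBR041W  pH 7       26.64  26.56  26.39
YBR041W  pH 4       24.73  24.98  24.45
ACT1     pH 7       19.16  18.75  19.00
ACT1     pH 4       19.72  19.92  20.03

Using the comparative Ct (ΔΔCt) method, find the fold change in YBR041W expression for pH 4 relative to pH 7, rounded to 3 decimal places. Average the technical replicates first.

6.635

Mean Ct: YBR041W pH 7 26.530; YBR041W pH 4 24.720; ACT1 pH 7 18.970; ACT1 pH 4 19.890
ΔCt(pH 7) = 26.530 − 18.970 = 7.560
ΔCt(pH 4) = 24.720 − 19.890 = 4.830
ΔΔCt = 4.830 − 7.560 = -2.730
Fold change = 2^(−(-2.730)) = 2^2.730 = 6.6346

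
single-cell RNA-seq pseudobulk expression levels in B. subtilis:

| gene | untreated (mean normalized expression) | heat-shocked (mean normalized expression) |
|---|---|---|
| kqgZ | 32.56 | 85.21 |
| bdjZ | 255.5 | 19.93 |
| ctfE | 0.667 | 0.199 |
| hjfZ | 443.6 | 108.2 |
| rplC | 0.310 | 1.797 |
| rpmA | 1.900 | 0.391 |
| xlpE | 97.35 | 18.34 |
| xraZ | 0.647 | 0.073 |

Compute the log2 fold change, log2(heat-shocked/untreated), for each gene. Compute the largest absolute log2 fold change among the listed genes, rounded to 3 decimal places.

3.680

log2(85.21/32.56) = 1.388  (kqgZ)
log2(19.93/255.5) = -3.680  (bdjZ)
log2(0.199/0.667) = -1.745  (ctfE)
log2(108.2/443.6) = -2.036  (hjfZ)
log2(1.797/0.310) = 2.535  (rplC)
log2(0.391/1.900) = -2.281  (rpmA)
log2(18.34/97.35) = -2.408  (xlpE)
log2(0.073/0.647) = -3.148  (xraZ)
The largest magnitude belongs to bdjZ.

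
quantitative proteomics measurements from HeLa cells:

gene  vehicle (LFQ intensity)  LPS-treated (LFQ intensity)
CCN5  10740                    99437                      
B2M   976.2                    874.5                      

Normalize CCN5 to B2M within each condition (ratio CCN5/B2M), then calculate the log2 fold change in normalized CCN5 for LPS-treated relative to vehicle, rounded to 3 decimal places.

3.370

CCN5/B2M (vehicle) = 10740 / 976.2 = 11.002
CCN5/B2M (LPS-treated) = 99437 / 874.5 = 113.71
Fold change = 113.71 / 11.002 = 10.3353
log2(10.3353) = 3.3695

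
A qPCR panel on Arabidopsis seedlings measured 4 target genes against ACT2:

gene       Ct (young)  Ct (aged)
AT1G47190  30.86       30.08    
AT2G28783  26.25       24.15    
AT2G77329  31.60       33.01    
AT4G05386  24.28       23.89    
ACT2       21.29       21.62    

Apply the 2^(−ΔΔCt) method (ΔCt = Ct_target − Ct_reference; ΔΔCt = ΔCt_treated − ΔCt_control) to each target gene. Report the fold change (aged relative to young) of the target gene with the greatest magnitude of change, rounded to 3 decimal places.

AT1G47190: ΔΔCt = (30.08−21.62) − (30.86−21.29) = 8.46 − 9.57 = -1.11; fold change = 2^1.11 = 2.158
AT2G28783: ΔΔCt = (24.15−21.62) − (26.25−21.29) = 2.53 − 4.96 = -2.43; fold change = 2^2.43 = 5.389
AT2G77329: ΔΔCt = (33.01−21.62) − (31.60−21.29) = 11.39 − 10.31 = 1.08; fold change = 2^-1.08 = 0.473
AT4G05386: ΔΔCt = (23.89−21.62) − (24.28−21.29) = 2.27 − 2.99 = -0.72; fold change = 2^0.72 = 1.647
AT2G28783 has the largest |ΔΔCt| = 2.43.

5.389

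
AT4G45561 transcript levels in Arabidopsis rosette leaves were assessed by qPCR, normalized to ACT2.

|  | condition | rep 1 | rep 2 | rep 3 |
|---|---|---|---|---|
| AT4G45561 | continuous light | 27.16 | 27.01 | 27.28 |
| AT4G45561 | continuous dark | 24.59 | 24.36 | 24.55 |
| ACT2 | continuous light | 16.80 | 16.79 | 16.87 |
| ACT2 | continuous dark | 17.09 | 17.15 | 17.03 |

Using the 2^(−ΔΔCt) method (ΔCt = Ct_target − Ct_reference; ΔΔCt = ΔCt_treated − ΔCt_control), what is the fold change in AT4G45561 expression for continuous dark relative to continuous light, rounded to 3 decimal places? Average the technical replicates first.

7.568

Mean Ct: AT4G45561 continuous light 27.150; AT4G45561 continuous dark 24.500; ACT2 continuous light 16.820; ACT2 continuous dark 17.090
ΔCt(continuous light) = 27.150 − 16.820 = 10.330
ΔCt(continuous dark) = 24.500 − 17.090 = 7.410
ΔΔCt = 7.410 − 10.330 = -2.920
Fold change = 2^(−(-2.920)) = 2^2.920 = 7.5685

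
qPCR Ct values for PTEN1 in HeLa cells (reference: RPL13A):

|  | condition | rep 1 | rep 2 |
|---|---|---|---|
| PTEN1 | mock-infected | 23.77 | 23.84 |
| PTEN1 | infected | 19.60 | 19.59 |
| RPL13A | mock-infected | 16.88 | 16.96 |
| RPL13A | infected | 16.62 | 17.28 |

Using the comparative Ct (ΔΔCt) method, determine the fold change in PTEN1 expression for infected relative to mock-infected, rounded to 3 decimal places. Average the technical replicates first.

Mean Ct: PTEN1 mock-infected 23.805; PTEN1 infected 19.595; RPL13A mock-infected 16.920; RPL13A infected 16.950
ΔCt(mock-infected) = 23.805 − 16.920 = 6.885
ΔCt(infected) = 19.595 − 16.950 = 2.645
ΔΔCt = 2.645 − 6.885 = -4.240
Fold change = 2^(−(-4.240)) = 2^4.240 = 18.8959

18.896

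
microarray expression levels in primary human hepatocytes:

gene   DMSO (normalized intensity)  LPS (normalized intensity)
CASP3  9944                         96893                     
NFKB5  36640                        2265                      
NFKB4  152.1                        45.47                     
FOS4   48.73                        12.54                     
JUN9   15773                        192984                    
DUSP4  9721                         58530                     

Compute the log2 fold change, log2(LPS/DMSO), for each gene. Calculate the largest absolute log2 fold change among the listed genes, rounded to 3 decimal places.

log2(96893/9944) = 3.284  (CASP3)
log2(2265/36640) = -4.016  (NFKB5)
log2(45.47/152.1) = -1.742  (NFKB4)
log2(12.54/48.73) = -1.958  (FOS4)
log2(192984/15773) = 3.613  (JUN9)
log2(58530/9721) = 2.590  (DUSP4)
The largest magnitude belongs to NFKB5.

4.016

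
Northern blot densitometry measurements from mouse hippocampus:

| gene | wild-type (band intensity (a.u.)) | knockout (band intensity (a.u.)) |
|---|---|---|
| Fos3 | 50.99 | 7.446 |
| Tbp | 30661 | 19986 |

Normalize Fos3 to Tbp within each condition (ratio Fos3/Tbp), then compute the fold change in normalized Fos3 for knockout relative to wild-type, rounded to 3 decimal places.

Fos3/Tbp (wild-type) = 50.99 / 30661 = 0.001663
Fos3/Tbp (knockout) = 7.446 / 19986 = 0.00037256
Fold change = 0.00037256 / 0.001663 = 0.2240

0.224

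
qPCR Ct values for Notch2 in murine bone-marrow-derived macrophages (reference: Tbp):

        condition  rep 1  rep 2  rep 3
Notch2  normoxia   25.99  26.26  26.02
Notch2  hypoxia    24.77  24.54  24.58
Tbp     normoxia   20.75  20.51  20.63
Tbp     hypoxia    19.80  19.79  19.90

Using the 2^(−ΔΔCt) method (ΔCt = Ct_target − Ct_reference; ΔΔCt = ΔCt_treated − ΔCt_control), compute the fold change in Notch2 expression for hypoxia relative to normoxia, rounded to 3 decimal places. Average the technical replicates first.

1.580

Mean Ct: Notch2 normoxia 26.090; Notch2 hypoxia 24.630; Tbp normoxia 20.630; Tbp hypoxia 19.830
ΔCt(normoxia) = 26.090 − 20.630 = 5.460
ΔCt(hypoxia) = 24.630 − 19.830 = 4.800
ΔΔCt = 4.800 − 5.460 = -0.660
Fold change = 2^(−(-0.660)) = 2^0.660 = 1.5801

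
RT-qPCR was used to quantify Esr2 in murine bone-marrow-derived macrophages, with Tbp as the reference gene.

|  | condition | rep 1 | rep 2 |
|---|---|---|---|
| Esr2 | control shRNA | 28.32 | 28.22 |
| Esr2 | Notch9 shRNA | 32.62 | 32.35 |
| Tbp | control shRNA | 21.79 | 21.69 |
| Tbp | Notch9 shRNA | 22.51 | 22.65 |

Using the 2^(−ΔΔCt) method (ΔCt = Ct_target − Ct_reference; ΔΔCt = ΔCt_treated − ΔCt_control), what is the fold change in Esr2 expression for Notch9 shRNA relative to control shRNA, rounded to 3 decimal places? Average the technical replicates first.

Mean Ct: Esr2 control shRNA 28.270; Esr2 Notch9 shRNA 32.485; Tbp control shRNA 21.740; Tbp Notch9 shRNA 22.580
ΔCt(control shRNA) = 28.270 − 21.740 = 6.530
ΔCt(Notch9 shRNA) = 32.485 − 22.580 = 9.905
ΔΔCt = 9.905 − 6.530 = 3.375
Fold change = 2^(−3.375) = 0.0964

0.096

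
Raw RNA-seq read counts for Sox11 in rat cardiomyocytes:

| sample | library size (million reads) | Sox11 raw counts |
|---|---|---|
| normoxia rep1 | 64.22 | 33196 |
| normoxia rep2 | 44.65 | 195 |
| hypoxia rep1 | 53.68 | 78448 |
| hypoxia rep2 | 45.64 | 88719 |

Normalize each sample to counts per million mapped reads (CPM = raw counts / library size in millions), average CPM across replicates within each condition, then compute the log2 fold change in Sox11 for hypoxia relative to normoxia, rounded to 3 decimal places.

2.708

CPM(normoxia rep1) = 33196 / 64.22 = 516.9106
CPM(normoxia rep2) = 195 / 44.65 = 4.3673
CPM(hypoxia rep1) = 78448 / 53.68 = 1461.4009
CPM(hypoxia rep2) = 88719 / 45.64 = 1943.8869
mean CPM(normoxia) = 260.6390; mean CPM(hypoxia) = 1702.6439
Fold change = 1702.6439 / 260.6390 = 6.53258
log2(6.53258) = 2.7077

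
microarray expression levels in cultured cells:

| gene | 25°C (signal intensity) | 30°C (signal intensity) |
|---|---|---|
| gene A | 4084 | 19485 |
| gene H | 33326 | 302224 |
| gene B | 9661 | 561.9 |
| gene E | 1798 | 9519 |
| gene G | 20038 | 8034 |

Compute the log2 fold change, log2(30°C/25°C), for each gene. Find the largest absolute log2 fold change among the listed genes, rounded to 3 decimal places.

4.104

log2(19485/4084) = 2.254  (gene A)
log2(302224/33326) = 3.181  (gene H)
log2(561.9/9661) = -4.104  (gene B)
log2(9519/1798) = 2.404  (gene E)
log2(8034/20038) = -1.319  (gene G)
The largest magnitude belongs to gene B.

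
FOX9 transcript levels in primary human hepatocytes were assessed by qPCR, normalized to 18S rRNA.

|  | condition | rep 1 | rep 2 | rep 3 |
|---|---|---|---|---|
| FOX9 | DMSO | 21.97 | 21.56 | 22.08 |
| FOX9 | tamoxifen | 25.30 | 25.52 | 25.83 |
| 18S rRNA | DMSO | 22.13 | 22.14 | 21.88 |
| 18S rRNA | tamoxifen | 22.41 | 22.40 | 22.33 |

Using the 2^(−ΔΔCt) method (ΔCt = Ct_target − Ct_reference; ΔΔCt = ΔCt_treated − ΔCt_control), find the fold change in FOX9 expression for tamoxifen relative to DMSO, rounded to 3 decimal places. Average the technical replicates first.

Mean Ct: FOX9 DMSO 21.870; FOX9 tamoxifen 25.550; 18S rRNA DMSO 22.050; 18S rRNA tamoxifen 22.380
ΔCt(DMSO) = 21.870 − 22.050 = -0.180
ΔCt(tamoxifen) = 25.550 − 22.380 = 3.170
ΔΔCt = 3.170 − (-0.180) = 3.350
Fold change = 2^(−3.350) = 0.0981

0.098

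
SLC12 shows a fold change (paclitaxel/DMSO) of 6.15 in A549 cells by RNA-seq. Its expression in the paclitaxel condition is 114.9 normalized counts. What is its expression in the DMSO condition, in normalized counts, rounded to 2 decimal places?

DMSO expression = 114.9 / 6.15 = 18.68

18.68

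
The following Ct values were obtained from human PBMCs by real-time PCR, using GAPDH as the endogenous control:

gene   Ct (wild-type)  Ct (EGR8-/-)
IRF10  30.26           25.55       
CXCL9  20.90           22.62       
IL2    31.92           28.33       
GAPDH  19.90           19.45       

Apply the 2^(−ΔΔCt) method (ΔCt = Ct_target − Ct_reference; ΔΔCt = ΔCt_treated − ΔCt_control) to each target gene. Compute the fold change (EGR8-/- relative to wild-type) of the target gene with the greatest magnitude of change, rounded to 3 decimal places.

19.160

IRF10: ΔΔCt = (25.55−19.45) − (30.26−19.90) = 6.10 − 10.36 = -4.26; fold change = 2^4.26 = 19.160
CXCL9: ΔΔCt = (22.62−19.45) − (20.90−19.90) = 3.17 − 1.00 = 2.17; fold change = 2^-2.17 = 0.222
IL2: ΔΔCt = (28.33−19.45) − (31.92−19.90) = 8.88 − 12.02 = -3.14; fold change = 2^3.14 = 8.815
IRF10 has the largest |ΔΔCt| = 4.26.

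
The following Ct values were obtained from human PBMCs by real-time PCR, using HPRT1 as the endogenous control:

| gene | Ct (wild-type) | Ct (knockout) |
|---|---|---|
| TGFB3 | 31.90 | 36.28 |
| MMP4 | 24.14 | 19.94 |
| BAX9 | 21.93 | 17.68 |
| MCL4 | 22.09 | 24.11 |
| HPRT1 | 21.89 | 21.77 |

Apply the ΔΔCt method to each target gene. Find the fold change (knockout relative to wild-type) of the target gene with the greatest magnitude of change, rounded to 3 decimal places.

0.044

TGFB3: ΔΔCt = (36.28−21.77) − (31.90−21.89) = 14.51 − 10.01 = 4.50; fold change = 2^-4.50 = 0.044
MMP4: ΔΔCt = (19.94−21.77) − (24.14−21.89) = -1.83 − 2.25 = -4.08; fold change = 2^4.08 = 16.912
BAX9: ΔΔCt = (17.68−21.77) − (21.93−21.89) = -4.09 − 0.04 = -4.13; fold change = 2^4.13 = 17.509
MCL4: ΔΔCt = (24.11−21.77) − (22.09−21.89) = 2.34 − 0.20 = 2.14; fold change = 2^-2.14 = 0.227
TGFB3 has the largest |ΔΔCt| = 4.50.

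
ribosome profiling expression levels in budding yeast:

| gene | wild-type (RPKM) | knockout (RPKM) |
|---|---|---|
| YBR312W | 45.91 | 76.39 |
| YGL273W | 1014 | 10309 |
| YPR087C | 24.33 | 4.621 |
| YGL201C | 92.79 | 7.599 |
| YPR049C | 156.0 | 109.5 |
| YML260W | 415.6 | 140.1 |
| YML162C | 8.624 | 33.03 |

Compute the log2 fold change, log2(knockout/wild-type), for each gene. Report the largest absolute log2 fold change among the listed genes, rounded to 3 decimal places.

log2(76.39/45.91) = 0.735  (YBR312W)
log2(10309/1014) = 3.346  (YGL273W)
log2(4.621/24.33) = -2.396  (YPR087C)
log2(7.599/92.79) = -3.610  (YGL201C)
log2(109.5/156.0) = -0.511  (YPR049C)
log2(140.1/415.6) = -1.569  (YML260W)
log2(33.03/8.624) = 1.937  (YML162C)
The largest magnitude belongs to YGL201C.

3.610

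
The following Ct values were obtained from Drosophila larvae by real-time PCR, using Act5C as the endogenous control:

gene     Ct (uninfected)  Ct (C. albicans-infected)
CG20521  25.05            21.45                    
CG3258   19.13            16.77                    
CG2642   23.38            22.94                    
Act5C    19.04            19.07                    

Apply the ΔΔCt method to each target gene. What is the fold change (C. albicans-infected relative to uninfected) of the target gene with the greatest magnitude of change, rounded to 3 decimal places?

CG20521: ΔΔCt = (21.45−19.07) − (25.05−19.04) = 2.38 − 6.01 = -3.63; fold change = 2^3.63 = 12.381
CG3258: ΔΔCt = (16.77−19.07) − (19.13−19.04) = -2.30 − 0.09 = -2.39; fold change = 2^2.39 = 5.242
CG2642: ΔΔCt = (22.94−19.07) − (23.38−19.04) = 3.87 − 4.34 = -0.47; fold change = 2^0.47 = 1.385
CG20521 has the largest |ΔΔCt| = 3.63.

12.381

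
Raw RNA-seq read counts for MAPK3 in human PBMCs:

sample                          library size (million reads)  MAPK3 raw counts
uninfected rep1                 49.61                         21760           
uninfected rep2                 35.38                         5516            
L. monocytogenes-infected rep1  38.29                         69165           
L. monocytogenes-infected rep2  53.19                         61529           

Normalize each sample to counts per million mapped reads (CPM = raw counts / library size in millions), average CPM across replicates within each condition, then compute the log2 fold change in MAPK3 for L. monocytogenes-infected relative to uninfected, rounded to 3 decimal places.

CPM(uninfected rep1) = 21760 / 49.61 = 438.6212
CPM(uninfected rep2) = 5516 / 35.38 = 155.9073
CPM(L. monocytogenes-infected rep1) = 69165 / 38.29 = 1806.3463
CPM(L. monocytogenes-infected rep2) = 61529 / 53.19 = 1156.7776
mean CPM(uninfected) = 297.2643; mean CPM(L. monocytogenes-infected) = 1481.5619
Fold change = 1481.5619 / 297.2643 = 4.98399
log2(4.98399) = 2.3173

2.317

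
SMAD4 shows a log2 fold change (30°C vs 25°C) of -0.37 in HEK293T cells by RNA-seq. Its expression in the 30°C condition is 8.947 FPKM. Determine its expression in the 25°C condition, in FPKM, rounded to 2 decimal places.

Fold change = 2^(-0.37) = 0.7738
25°C expression = 8.947 / 0.7738 = 11.56

11.56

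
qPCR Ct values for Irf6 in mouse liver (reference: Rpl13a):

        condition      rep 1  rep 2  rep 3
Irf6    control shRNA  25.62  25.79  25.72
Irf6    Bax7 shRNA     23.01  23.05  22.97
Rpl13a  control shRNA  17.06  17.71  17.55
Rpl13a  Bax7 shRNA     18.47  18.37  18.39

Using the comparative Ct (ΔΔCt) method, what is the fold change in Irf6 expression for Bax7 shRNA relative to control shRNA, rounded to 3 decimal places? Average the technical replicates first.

12.729

Mean Ct: Irf6 control shRNA 25.710; Irf6 Bax7 shRNA 23.010; Rpl13a control shRNA 17.440; Rpl13a Bax7 shRNA 18.410
ΔCt(control shRNA) = 25.710 − 17.440 = 8.270
ΔCt(Bax7 shRNA) = 23.010 − 18.410 = 4.600
ΔΔCt = 4.600 − 8.270 = -3.670
Fold change = 2^(−(-3.670)) = 2^3.670 = 12.7286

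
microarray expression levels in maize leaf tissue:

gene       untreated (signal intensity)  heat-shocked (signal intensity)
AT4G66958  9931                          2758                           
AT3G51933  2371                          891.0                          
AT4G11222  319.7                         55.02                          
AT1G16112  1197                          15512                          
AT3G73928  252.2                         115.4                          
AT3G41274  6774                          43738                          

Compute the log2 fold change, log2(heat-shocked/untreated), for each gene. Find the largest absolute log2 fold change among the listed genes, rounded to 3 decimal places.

3.696

log2(2758/9931) = -1.848  (AT4G66958)
log2(891.0/2371) = -1.412  (AT3G51933)
log2(55.02/319.7) = -2.539  (AT4G11222)
log2(15512/1197) = 3.696  (AT1G16112)
log2(115.4/252.2) = -1.128  (AT3G73928)
log2(43738/6774) = 2.691  (AT3G41274)
The largest magnitude belongs to AT1G16112.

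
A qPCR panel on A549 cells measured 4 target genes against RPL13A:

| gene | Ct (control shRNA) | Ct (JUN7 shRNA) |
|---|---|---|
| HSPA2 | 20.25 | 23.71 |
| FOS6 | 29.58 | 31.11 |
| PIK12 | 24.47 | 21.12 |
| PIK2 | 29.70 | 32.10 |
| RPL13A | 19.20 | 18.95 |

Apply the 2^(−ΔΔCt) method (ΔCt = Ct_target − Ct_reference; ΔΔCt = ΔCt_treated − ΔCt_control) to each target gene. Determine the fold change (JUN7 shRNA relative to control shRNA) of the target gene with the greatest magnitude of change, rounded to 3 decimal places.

0.076

HSPA2: ΔΔCt = (23.71−18.95) − (20.25−19.20) = 4.76 − 1.05 = 3.71; fold change = 2^-3.71 = 0.076
FOS6: ΔΔCt = (31.11−18.95) − (29.58−19.20) = 12.16 − 10.38 = 1.78; fold change = 2^-1.78 = 0.291
PIK12: ΔΔCt = (21.12−18.95) − (24.47−19.20) = 2.17 − 5.27 = -3.10; fold change = 2^3.10 = 8.574
PIK2: ΔΔCt = (32.10−18.95) − (29.70−19.20) = 13.15 − 10.50 = 2.65; fold change = 2^-2.65 = 0.159
HSPA2 has the largest |ΔΔCt| = 3.71.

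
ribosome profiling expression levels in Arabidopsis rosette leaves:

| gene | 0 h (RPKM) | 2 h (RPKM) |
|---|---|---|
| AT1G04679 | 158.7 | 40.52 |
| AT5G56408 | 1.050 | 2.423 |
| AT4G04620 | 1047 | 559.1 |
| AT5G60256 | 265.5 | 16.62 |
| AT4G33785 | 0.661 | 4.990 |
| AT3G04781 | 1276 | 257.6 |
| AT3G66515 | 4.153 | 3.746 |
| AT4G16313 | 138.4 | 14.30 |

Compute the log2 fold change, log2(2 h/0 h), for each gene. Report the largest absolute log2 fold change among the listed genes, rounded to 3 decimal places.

3.998

log2(40.52/158.7) = -1.970  (AT1G04679)
log2(2.423/1.050) = 1.206  (AT5G56408)
log2(559.1/1047) = -0.905  (AT4G04620)
log2(16.62/265.5) = -3.998  (AT5G60256)
log2(4.990/0.661) = 2.916  (AT4G33785)
log2(257.6/1276) = -2.308  (AT3G04781)
log2(3.746/4.153) = -0.149  (AT3G66515)
log2(14.30/138.4) = -3.275  (AT4G16313)
The largest magnitude belongs to AT5G60256.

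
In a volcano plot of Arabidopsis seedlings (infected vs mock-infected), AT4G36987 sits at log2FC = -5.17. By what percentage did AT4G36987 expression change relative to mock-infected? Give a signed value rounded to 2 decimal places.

Fold change = 2^(-5.17) = 0.0278
Percent change = (FC − 1) × 100% = (0.0278 − 1) × 100 = -97.22%

-97.22%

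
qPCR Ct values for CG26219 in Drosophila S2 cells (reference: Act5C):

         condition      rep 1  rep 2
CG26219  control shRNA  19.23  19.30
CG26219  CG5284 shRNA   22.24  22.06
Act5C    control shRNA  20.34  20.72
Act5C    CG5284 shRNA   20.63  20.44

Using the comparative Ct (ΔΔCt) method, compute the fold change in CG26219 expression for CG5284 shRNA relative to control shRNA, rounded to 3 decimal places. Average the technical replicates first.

Mean Ct: CG26219 control shRNA 19.265; CG26219 CG5284 shRNA 22.150; Act5C control shRNA 20.530; Act5C CG5284 shRNA 20.535
ΔCt(control shRNA) = 19.265 − 20.530 = -1.265
ΔCt(CG5284 shRNA) = 22.150 − 20.535 = 1.615
ΔΔCt = 1.615 − (-1.265) = 2.880
Fold change = 2^(−2.880) = 0.1358

0.136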